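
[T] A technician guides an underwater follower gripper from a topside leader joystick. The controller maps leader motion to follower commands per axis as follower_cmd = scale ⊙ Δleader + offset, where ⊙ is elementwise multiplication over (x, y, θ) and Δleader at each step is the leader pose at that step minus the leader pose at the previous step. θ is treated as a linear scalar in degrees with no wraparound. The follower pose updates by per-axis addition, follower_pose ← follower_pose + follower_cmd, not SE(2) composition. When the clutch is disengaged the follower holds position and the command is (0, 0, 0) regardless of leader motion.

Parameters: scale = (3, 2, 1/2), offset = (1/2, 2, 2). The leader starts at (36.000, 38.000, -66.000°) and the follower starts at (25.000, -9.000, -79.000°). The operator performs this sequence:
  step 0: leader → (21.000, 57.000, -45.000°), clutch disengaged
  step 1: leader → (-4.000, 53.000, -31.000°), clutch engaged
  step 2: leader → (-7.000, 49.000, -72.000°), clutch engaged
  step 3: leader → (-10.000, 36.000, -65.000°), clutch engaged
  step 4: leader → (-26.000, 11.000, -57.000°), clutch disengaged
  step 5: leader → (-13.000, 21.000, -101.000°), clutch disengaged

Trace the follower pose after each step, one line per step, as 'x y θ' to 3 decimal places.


25.000 -9.000 -79.000
-49.500 -15.000 -70.000
-58.000 -21.000 -88.500
-66.500 -45.000 -83.000
-66.500 -45.000 -83.000
-66.500 -45.000 -83.000

step 0: Δleader=(-15.000, 19.000, 21.000°), disengaged; cmd=(0,0,0) → follower holds at (25.000, -9.000, -79.000°)
step 1: Δleader=(-25.000, -4.000, 14.000°), engaged; cmd=(-74.500, -6.000, 9.000°) → follower=(-49.500, -15.000, -70.000°)
step 2: Δleader=(-3.000, -4.000, -41.000°), engaged; cmd=(-8.500, -6.000, -18.500°) → follower=(-58.000, -21.000, -88.500°)
step 3: Δleader=(-3.000, -13.000, 7.000°), engaged; cmd=(-8.500, -24.000, 5.500°) → follower=(-66.500, -45.000, -83.000°)
step 4: Δleader=(-16.000, -25.000, 8.000°), disengaged; cmd=(0,0,0) → follower holds at (-66.500, -45.000, -83.000°)
step 5: Δleader=(13.000, 10.000, -44.000°), disengaged; cmd=(0,0,0) → follower holds at (-66.500, -45.000, -83.000°)


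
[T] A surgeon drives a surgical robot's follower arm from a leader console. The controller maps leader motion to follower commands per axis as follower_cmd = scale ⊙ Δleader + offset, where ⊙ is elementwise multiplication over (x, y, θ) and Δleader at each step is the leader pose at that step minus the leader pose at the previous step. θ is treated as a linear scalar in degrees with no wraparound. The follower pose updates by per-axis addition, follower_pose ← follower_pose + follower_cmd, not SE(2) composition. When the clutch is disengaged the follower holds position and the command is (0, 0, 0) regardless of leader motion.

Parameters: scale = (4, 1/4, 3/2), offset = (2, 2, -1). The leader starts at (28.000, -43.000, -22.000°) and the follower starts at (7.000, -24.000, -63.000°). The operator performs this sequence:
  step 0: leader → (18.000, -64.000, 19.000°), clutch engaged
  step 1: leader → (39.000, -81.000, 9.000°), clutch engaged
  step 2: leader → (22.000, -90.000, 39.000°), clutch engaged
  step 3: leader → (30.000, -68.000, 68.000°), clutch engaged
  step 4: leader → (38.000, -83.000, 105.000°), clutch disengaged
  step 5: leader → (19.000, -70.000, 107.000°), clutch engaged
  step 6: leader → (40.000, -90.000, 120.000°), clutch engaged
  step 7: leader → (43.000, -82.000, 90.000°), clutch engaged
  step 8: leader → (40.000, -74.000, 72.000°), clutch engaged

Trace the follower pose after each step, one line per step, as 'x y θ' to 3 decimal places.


-31.000 -27.250 -2.500
55.000 -29.500 -18.500
-11.000 -29.750 25.500
23.000 -22.250 68.000
23.000 -22.250 68.000
-51.000 -17.000 70.000
35.000 -20.000 88.500
49.000 -16.000 42.500
39.000 -12.000 14.500

step 0: Δleader=(-10.000, -21.000, 41.000°), engaged; cmd=(-38.000, -3.250, 60.500°) → follower=(-31.000, -27.250, -2.500°)
step 1: Δleader=(21.000, -17.000, -10.000°), engaged; cmd=(86.000, -2.250, -16.000°) → follower=(55.000, -29.500, -18.500°)
step 2: Δleader=(-17.000, -9.000, 30.000°), engaged; cmd=(-66.000, -0.250, 44.000°) → follower=(-11.000, -29.750, 25.500°)
step 3: Δleader=(8.000, 22.000, 29.000°), engaged; cmd=(34.000, 7.500, 42.500°) → follower=(23.000, -22.250, 68.000°)
step 4: Δleader=(8.000, -15.000, 37.000°), disengaged; cmd=(0,0,0) → follower holds at (23.000, -22.250, 68.000°)
step 5: Δleader=(-19.000, 13.000, 2.000°), engaged; cmd=(-74.000, 5.250, 2.000°) → follower=(-51.000, -17.000, 70.000°)
step 6: Δleader=(21.000, -20.000, 13.000°), engaged; cmd=(86.000, -3.000, 18.500°) → follower=(35.000, -20.000, 88.500°)
step 7: Δleader=(3.000, 8.000, -30.000°), engaged; cmd=(14.000, 4.000, -46.000°) → follower=(49.000, -16.000, 42.500°)
step 8: Δleader=(-3.000, 8.000, -18.000°), engaged; cmd=(-10.000, 4.000, -28.000°) → follower=(39.000, -12.000, 14.500°)


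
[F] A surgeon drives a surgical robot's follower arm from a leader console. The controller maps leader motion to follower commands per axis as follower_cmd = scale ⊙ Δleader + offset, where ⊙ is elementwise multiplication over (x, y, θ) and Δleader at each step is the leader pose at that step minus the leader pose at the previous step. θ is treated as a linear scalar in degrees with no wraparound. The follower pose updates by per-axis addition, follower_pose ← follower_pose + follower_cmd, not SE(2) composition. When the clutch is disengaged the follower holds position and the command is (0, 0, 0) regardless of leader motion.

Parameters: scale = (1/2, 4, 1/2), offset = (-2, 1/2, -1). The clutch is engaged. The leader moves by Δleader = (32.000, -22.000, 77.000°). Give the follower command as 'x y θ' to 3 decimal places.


14.000 -87.500 37.500

axis x: 1/2·32.000 + -2 = 14.000
axis y: 4·-22.000 + 1/2 = -87.500
axis θ: 1/2·77.000 + -1 = 37.500


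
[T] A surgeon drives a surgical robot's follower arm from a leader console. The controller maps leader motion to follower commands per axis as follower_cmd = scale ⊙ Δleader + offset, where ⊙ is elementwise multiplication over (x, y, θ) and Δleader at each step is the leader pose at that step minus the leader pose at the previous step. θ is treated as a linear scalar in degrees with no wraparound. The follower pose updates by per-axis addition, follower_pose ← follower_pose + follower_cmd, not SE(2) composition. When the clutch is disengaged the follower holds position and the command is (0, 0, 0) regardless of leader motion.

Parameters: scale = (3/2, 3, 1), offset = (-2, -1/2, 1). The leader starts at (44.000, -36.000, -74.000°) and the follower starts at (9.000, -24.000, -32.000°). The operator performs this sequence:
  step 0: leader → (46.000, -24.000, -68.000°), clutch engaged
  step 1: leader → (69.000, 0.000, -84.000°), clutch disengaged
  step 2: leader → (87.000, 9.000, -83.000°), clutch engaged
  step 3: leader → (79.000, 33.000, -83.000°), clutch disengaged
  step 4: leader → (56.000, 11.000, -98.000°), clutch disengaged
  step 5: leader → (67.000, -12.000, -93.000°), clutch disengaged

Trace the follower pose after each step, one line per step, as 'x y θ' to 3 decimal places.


10.000 11.500 -25.000
10.000 11.500 -25.000
35.000 38.000 -23.000
35.000 38.000 -23.000
35.000 38.000 -23.000
35.000 38.000 -23.000

step 0: Δleader=(2.000, 12.000, 6.000°), engaged; cmd=(1.000, 35.500, 7.000°) → follower=(10.000, 11.500, -25.000°)
step 1: Δleader=(23.000, 24.000, -16.000°), disengaged; cmd=(0,0,0) → follower holds at (10.000, 11.500, -25.000°)
step 2: Δleader=(18.000, 9.000, 1.000°), engaged; cmd=(25.000, 26.500, 2.000°) → follower=(35.000, 38.000, -23.000°)
step 3: Δleader=(-8.000, 24.000, 0.000°), disengaged; cmd=(0,0,0) → follower holds at (35.000, 38.000, -23.000°)
step 4: Δleader=(-23.000, -22.000, -15.000°), disengaged; cmd=(0,0,0) → follower holds at (35.000, 38.000, -23.000°)
step 5: Δleader=(11.000, -23.000, 5.000°), disengaged; cmd=(0,0,0) → follower holds at (35.000, 38.000, -23.000°)


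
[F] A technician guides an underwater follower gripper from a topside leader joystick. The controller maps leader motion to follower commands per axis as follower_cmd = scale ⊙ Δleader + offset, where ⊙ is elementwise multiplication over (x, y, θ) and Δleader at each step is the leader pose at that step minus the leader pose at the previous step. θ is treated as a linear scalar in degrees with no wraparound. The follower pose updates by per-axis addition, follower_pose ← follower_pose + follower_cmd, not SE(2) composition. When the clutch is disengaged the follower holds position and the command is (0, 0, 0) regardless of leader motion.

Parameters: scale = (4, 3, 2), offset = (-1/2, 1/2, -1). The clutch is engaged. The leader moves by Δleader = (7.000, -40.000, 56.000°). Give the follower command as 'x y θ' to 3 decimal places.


27.500 -119.500 111.000

axis x: 4·7.000 + -1/2 = 27.500
axis y: 3·-40.000 + 1/2 = -119.500
axis θ: 2·56.000 + -1 = 111.000


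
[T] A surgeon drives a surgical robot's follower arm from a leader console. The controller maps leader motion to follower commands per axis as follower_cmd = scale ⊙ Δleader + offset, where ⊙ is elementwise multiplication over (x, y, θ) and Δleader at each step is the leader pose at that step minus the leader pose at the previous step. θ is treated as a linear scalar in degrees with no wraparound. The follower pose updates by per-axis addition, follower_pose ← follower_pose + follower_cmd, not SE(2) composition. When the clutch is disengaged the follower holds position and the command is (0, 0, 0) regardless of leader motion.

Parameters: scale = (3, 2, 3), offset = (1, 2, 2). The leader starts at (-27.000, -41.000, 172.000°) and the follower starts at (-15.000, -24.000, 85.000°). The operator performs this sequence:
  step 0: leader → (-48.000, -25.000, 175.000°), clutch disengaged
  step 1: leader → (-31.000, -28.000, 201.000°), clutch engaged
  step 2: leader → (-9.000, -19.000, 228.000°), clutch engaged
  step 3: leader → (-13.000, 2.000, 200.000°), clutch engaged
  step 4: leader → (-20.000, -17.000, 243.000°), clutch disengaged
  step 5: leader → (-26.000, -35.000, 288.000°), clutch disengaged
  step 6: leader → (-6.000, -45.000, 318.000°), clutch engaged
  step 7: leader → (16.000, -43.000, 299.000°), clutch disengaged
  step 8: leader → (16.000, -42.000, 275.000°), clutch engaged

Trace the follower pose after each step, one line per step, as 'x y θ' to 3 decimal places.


step 0: Δleader=(-21.000, 16.000, 3.000°), disengaged; cmd=(0,0,0) → follower holds at (-15.000, -24.000, 85.000°)
step 1: Δleader=(17.000, -3.000, 26.000°), engaged; cmd=(52.000, -4.000, 80.000°) → follower=(37.000, -28.000, 165.000°)
step 2: Δleader=(22.000, 9.000, 27.000°), engaged; cmd=(67.000, 20.000, 83.000°) → follower=(104.000, -8.000, 248.000°)
step 3: Δleader=(-4.000, 21.000, -28.000°), engaged; cmd=(-11.000, 44.000, -82.000°) → follower=(93.000, 36.000, 166.000°)
step 4: Δleader=(-7.000, -19.000, 43.000°), disengaged; cmd=(0,0,0) → follower holds at (93.000, 36.000, 166.000°)
step 5: Δleader=(-6.000, -18.000, 45.000°), disengaged; cmd=(0,0,0) → follower holds at (93.000, 36.000, 166.000°)
step 6: Δleader=(20.000, -10.000, 30.000°), engaged; cmd=(61.000, -18.000, 92.000°) → follower=(154.000, 18.000, 258.000°)
step 7: Δleader=(22.000, 2.000, -19.000°), disengaged; cmd=(0,0,0) → follower holds at (154.000, 18.000, 258.000°)
step 8: Δleader=(0.000, 1.000, -24.000°), engaged; cmd=(1.000, 4.000, -70.000°) → follower=(155.000, 22.000, 188.000°)

-15.000 -24.000 85.000
37.000 -28.000 165.000
104.000 -8.000 248.000
93.000 36.000 166.000
93.000 36.000 166.000
93.000 36.000 166.000
154.000 18.000 258.000
154.000 18.000 258.000
155.000 22.000 188.000


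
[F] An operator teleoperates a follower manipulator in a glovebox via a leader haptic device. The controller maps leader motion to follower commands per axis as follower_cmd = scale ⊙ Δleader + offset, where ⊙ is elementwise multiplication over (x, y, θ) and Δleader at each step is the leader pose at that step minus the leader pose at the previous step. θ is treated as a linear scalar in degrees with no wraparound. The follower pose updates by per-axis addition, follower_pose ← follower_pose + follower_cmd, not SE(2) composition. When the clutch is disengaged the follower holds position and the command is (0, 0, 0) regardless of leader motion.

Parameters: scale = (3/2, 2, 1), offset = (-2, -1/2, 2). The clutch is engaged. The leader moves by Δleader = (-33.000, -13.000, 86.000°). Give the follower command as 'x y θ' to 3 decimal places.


-51.500 -26.500 88.000

axis x: 3/2·-33.000 + -2 = -51.500
axis y: 2·-13.000 + -1/2 = -26.500
axis θ: 1·86.000 + 2 = 88.000


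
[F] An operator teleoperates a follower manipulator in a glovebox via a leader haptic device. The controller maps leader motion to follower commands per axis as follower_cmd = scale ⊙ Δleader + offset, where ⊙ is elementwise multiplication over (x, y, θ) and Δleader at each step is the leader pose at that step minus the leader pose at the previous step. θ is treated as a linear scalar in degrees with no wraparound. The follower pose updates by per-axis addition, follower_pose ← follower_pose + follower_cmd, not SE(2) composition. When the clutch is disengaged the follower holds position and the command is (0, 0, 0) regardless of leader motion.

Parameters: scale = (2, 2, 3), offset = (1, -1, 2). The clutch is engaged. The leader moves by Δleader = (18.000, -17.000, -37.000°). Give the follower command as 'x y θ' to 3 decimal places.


37.000 -35.000 -109.000

axis x: 2·18.000 + 1 = 37.000
axis y: 2·-17.000 + -1 = -35.000
axis θ: 3·-37.000 + 2 = -109.000


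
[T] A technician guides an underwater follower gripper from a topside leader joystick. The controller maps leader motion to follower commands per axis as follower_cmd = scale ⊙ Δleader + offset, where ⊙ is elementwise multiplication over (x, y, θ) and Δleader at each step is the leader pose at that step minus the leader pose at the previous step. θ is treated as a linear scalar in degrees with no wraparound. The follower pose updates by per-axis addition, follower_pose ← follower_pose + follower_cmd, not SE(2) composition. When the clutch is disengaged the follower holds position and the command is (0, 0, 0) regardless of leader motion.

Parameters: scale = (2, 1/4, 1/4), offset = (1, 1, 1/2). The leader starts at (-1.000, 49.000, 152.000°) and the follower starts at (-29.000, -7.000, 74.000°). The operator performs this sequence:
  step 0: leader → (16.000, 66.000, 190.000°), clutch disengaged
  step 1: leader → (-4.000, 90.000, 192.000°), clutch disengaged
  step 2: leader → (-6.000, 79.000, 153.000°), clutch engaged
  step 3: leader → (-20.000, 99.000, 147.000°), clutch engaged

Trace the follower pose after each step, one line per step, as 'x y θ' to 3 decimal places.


-29.000 -7.000 74.000
-29.000 -7.000 74.000
-32.000 -8.750 64.750
-59.000 -2.750 63.750

step 0: Δleader=(17.000, 17.000, 38.000°), disengaged; cmd=(0,0,0) → follower holds at (-29.000, -7.000, 74.000°)
step 1: Δleader=(-20.000, 24.000, 2.000°), disengaged; cmd=(0,0,0) → follower holds at (-29.000, -7.000, 74.000°)
step 2: Δleader=(-2.000, -11.000, -39.000°), engaged; cmd=(-3.000, -1.750, -9.250°) → follower=(-32.000, -8.750, 64.750°)
step 3: Δleader=(-14.000, 20.000, -6.000°), engaged; cmd=(-27.000, 6.000, -1.000°) → follower=(-59.000, -2.750, 63.750°)


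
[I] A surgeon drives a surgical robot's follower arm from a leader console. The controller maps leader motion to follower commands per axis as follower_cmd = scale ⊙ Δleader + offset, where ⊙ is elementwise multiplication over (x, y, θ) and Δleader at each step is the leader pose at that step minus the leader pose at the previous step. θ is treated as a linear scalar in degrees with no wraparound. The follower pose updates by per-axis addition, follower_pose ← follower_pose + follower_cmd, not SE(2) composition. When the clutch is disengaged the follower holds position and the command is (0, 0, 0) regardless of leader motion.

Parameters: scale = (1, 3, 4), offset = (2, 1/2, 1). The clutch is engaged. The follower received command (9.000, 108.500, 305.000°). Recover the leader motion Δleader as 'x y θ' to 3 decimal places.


axis x: (9.000 − 2) / (1) = 7.000
axis y: (108.500 − 1/2) / (3) = 36.000
axis θ: (305.000 − 1) / (4) = 76.000

7.000 36.000 76.000


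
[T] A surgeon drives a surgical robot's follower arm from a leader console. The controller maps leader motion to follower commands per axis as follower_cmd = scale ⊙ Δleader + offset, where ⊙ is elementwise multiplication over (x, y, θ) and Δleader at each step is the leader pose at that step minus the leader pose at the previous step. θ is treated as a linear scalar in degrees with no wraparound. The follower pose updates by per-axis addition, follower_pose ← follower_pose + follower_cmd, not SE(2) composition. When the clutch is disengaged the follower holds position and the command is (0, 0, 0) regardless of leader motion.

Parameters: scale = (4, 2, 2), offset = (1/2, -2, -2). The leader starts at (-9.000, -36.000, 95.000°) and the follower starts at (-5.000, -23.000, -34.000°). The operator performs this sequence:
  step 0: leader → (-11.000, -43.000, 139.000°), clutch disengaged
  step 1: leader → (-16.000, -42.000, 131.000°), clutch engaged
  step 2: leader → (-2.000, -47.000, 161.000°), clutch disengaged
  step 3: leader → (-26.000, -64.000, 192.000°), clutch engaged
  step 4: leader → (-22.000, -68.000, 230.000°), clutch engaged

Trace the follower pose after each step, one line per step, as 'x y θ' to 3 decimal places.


step 0: Δleader=(-2.000, -7.000, 44.000°), disengaged; cmd=(0,0,0) → follower holds at (-5.000, -23.000, -34.000°)
step 1: Δleader=(-5.000, 1.000, -8.000°), engaged; cmd=(-19.500, 0.000, -18.000°) → follower=(-24.500, -23.000, -52.000°)
step 2: Δleader=(14.000, -5.000, 30.000°), disengaged; cmd=(0,0,0) → follower holds at (-24.500, -23.000, -52.000°)
step 3: Δleader=(-24.000, -17.000, 31.000°), engaged; cmd=(-95.500, -36.000, 60.000°) → follower=(-120.000, -59.000, 8.000°)
step 4: Δleader=(4.000, -4.000, 38.000°), engaged; cmd=(16.500, -10.000, 74.000°) → follower=(-103.500, -69.000, 82.000°)

-5.000 -23.000 -34.000
-24.500 -23.000 -52.000
-24.500 -23.000 -52.000
-120.000 -59.000 8.000
-103.500 -69.000 82.000


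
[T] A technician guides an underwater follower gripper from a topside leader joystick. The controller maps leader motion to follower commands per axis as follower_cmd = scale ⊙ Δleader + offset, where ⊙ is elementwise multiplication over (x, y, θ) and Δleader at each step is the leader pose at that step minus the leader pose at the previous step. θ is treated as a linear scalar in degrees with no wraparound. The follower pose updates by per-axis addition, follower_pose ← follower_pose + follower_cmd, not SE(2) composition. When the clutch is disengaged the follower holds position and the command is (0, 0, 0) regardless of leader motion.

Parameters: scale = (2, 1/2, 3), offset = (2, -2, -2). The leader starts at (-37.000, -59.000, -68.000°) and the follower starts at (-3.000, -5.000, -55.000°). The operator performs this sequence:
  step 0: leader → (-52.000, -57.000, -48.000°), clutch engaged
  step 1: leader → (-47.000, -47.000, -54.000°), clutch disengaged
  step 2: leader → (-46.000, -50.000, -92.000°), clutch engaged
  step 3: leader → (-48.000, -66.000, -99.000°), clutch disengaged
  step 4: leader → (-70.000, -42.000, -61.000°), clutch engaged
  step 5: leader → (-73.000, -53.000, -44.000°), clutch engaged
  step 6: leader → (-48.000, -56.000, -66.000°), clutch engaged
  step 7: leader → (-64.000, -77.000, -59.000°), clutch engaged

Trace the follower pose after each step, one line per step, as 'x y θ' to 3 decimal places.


-31.000 -6.000 3.000
-31.000 -6.000 3.000
-27.000 -9.500 -113.000
-27.000 -9.500 -113.000
-69.000 0.500 -1.000
-73.000 -7.000 48.000
-21.000 -10.500 -20.000
-51.000 -23.000 -1.000

step 0: Δleader=(-15.000, 2.000, 20.000°), engaged; cmd=(-28.000, -1.000, 58.000°) → follower=(-31.000, -6.000, 3.000°)
step 1: Δleader=(5.000, 10.000, -6.000°), disengaged; cmd=(0,0,0) → follower holds at (-31.000, -6.000, 3.000°)
step 2: Δleader=(1.000, -3.000, -38.000°), engaged; cmd=(4.000, -3.500, -116.000°) → follower=(-27.000, -9.500, -113.000°)
step 3: Δleader=(-2.000, -16.000, -7.000°), disengaged; cmd=(0,0,0) → follower holds at (-27.000, -9.500, -113.000°)
step 4: Δleader=(-22.000, 24.000, 38.000°), engaged; cmd=(-42.000, 10.000, 112.000°) → follower=(-69.000, 0.500, -1.000°)
step 5: Δleader=(-3.000, -11.000, 17.000°), engaged; cmd=(-4.000, -7.500, 49.000°) → follower=(-73.000, -7.000, 48.000°)
step 6: Δleader=(25.000, -3.000, -22.000°), engaged; cmd=(52.000, -3.500, -68.000°) → follower=(-21.000, -10.500, -20.000°)
step 7: Δleader=(-16.000, -21.000, 7.000°), engaged; cmd=(-30.000, -12.500, 19.000°) → follower=(-51.000, -23.000, -1.000°)


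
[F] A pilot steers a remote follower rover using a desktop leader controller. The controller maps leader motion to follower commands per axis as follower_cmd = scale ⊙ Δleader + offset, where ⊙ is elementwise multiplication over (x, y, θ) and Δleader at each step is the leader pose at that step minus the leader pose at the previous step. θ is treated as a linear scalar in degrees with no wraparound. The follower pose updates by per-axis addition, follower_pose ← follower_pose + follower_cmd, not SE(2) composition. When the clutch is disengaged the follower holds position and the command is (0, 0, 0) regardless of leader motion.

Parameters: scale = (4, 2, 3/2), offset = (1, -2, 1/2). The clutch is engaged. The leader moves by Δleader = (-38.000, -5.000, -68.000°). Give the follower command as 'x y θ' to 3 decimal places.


-151.000 -12.000 -101.500

axis x: 4·-38.000 + 1 = -151.000
axis y: 2·-5.000 + -2 = -12.000
axis θ: 3/2·-68.000 + 1/2 = -101.500


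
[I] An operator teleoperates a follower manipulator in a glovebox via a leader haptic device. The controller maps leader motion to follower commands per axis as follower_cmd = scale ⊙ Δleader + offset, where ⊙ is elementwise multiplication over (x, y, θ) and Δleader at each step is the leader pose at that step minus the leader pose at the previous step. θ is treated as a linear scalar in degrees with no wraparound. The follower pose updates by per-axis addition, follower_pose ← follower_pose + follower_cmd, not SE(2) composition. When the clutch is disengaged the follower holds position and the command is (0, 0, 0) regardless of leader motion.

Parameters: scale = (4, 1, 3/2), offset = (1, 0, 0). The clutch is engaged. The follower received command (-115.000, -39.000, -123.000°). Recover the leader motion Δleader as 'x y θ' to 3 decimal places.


-29.000 -39.000 -82.000

axis x: (-115.000 − 1) / (4) = -29.000
axis y: (-39.000 − 0) / (1) = -39.000
axis θ: (-123.000 − 0) / (3/2) = -82.000


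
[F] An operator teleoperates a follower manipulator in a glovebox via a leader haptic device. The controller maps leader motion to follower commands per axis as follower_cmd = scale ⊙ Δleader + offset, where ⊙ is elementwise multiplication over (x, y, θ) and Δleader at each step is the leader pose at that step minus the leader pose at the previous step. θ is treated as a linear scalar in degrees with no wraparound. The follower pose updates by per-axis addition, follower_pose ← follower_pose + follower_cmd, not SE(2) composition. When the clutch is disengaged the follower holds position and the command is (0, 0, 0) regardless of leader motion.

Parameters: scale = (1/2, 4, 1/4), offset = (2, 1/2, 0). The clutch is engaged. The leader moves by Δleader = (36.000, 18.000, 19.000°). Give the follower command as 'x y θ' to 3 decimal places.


axis x: 1/2·36.000 + 2 = 20.000
axis y: 4·18.000 + 1/2 = 72.500
axis θ: 1/4·19.000 + 0 = 4.750

20.000 72.500 4.750


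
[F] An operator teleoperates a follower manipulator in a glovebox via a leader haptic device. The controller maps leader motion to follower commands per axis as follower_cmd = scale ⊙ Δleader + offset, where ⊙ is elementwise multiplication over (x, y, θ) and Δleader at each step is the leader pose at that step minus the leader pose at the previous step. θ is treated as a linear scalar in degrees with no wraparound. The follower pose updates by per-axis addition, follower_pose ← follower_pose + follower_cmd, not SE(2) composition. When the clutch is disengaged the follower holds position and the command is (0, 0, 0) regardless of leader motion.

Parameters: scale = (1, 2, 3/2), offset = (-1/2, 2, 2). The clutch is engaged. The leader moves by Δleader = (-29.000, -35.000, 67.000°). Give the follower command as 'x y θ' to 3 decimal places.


-29.500 -68.000 102.500

axis x: 1·-29.000 + -1/2 = -29.500
axis y: 2·-35.000 + 2 = -68.000
axis θ: 3/2·67.000 + 2 = 102.500


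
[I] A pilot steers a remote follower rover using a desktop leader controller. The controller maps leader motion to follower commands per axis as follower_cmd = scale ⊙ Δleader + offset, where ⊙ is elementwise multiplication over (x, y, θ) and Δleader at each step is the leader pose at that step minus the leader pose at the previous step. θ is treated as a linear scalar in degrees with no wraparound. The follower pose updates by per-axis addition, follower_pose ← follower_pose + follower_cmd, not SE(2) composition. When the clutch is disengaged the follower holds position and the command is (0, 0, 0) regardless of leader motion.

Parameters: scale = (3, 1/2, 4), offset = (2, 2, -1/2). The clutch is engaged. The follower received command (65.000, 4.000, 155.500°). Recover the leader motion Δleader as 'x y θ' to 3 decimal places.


21.000 4.000 39.000

axis x: (65.000 − 2) / (3) = 21.000
axis y: (4.000 − 2) / (1/2) = 4.000
axis θ: (155.500 − -1/2) / (4) = 39.000


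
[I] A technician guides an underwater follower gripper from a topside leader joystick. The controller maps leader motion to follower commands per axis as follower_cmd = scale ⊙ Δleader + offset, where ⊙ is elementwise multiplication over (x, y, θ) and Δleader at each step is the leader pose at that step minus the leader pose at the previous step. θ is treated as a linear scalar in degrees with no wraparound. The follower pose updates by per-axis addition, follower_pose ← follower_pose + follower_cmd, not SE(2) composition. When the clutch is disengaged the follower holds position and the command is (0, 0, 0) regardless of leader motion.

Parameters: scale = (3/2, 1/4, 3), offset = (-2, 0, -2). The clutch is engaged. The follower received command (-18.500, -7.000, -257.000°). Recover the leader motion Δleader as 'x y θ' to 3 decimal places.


axis x: (-18.500 − -2) / (3/2) = -11.000
axis y: (-7.000 − 0) / (1/4) = -28.000
axis θ: (-257.000 − -2) / (3) = -85.000

-11.000 -28.000 -85.000


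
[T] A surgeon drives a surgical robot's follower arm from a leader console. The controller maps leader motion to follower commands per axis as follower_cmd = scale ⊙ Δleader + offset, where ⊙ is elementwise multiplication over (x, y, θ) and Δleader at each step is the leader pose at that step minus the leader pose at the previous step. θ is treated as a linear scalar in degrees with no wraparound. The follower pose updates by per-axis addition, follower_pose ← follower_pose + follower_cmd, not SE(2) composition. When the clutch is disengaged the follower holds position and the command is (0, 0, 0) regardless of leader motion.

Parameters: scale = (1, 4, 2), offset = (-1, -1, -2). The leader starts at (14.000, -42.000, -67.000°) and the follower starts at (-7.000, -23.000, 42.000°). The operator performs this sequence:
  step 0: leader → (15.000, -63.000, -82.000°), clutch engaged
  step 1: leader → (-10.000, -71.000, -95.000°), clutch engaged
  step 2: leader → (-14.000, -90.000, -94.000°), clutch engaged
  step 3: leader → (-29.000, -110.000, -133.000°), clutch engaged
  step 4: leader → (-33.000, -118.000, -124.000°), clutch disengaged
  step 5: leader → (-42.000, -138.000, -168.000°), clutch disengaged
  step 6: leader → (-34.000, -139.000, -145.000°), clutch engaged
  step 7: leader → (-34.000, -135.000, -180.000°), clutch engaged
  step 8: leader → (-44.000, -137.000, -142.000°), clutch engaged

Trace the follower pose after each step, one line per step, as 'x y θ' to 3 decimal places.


-7.000 -108.000 10.000
-33.000 -141.000 -18.000
-38.000 -218.000 -18.000
-54.000 -299.000 -98.000
-54.000 -299.000 -98.000
-54.000 -299.000 -98.000
-47.000 -304.000 -54.000
-48.000 -289.000 -126.000
-59.000 -298.000 -52.000

step 0: Δleader=(1.000, -21.000, -15.000°), engaged; cmd=(0.000, -85.000, -32.000°) → follower=(-7.000, -108.000, 10.000°)
step 1: Δleader=(-25.000, -8.000, -13.000°), engaged; cmd=(-26.000, -33.000, -28.000°) → follower=(-33.000, -141.000, -18.000°)
step 2: Δleader=(-4.000, -19.000, 1.000°), engaged; cmd=(-5.000, -77.000, 0.000°) → follower=(-38.000, -218.000, -18.000°)
step 3: Δleader=(-15.000, -20.000, -39.000°), engaged; cmd=(-16.000, -81.000, -80.000°) → follower=(-54.000, -299.000, -98.000°)
step 4: Δleader=(-4.000, -8.000, 9.000°), disengaged; cmd=(0,0,0) → follower holds at (-54.000, -299.000, -98.000°)
step 5: Δleader=(-9.000, -20.000, -44.000°), disengaged; cmd=(0,0,0) → follower holds at (-54.000, -299.000, -98.000°)
step 6: Δleader=(8.000, -1.000, 23.000°), engaged; cmd=(7.000, -5.000, 44.000°) → follower=(-47.000, -304.000, -54.000°)
step 7: Δleader=(0.000, 4.000, -35.000°), engaged; cmd=(-1.000, 15.000, -72.000°) → follower=(-48.000, -289.000, -126.000°)
step 8: Δleader=(-10.000, -2.000, 38.000°), engaged; cmd=(-11.000, -9.000, 74.000°) → follower=(-59.000, -298.000, -52.000°)


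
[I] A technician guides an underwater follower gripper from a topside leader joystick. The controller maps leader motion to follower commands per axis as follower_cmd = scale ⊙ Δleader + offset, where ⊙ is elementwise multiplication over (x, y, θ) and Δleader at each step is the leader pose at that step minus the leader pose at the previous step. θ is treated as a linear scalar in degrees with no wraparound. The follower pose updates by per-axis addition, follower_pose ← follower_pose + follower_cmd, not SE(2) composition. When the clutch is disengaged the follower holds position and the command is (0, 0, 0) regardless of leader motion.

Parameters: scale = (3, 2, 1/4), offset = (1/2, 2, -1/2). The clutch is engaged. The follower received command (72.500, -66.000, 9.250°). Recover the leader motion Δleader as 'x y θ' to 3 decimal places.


axis x: (72.500 − 1/2) / (3) = 24.000
axis y: (-66.000 − 2) / (2) = -34.000
axis θ: (9.250 − -1/2) / (1/4) = 39.000

24.000 -34.000 39.000


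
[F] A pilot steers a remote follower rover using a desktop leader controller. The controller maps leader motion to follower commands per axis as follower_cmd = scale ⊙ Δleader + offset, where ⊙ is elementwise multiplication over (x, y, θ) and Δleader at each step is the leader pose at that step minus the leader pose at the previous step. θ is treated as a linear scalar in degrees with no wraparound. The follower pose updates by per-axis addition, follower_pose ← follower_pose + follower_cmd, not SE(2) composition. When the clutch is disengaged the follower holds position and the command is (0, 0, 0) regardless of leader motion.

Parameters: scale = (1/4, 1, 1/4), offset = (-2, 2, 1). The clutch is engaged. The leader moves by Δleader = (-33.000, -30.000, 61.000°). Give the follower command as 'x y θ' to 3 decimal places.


-10.250 -28.000 16.250

axis x: 1/4·-33.000 + -2 = -10.250
axis y: 1·-30.000 + 2 = -28.000
axis θ: 1/4·61.000 + 1 = 16.250


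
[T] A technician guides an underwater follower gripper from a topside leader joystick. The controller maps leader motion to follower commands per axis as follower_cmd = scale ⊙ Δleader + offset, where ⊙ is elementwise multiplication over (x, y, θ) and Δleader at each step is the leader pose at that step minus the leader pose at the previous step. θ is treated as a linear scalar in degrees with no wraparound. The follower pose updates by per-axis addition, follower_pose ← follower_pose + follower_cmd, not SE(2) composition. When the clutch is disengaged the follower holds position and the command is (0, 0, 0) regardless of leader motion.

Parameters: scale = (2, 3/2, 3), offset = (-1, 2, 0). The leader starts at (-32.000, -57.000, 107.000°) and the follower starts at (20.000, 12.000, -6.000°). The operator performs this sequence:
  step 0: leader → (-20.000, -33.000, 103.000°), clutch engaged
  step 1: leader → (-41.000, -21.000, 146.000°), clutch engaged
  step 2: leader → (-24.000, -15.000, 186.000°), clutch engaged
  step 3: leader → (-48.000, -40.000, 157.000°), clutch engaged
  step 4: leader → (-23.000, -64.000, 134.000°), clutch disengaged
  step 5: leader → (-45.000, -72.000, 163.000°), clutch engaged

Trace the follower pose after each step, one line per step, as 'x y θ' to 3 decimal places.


step 0: Δleader=(12.000, 24.000, -4.000°), engaged; cmd=(23.000, 38.000, -12.000°) → follower=(43.000, 50.000, -18.000°)
step 1: Δleader=(-21.000, 12.000, 43.000°), engaged; cmd=(-43.000, 20.000, 129.000°) → follower=(0.000, 70.000, 111.000°)
step 2: Δleader=(17.000, 6.000, 40.000°), engaged; cmd=(33.000, 11.000, 120.000°) → follower=(33.000, 81.000, 231.000°)
step 3: Δleader=(-24.000, -25.000, -29.000°), engaged; cmd=(-49.000, -35.500, -87.000°) → follower=(-16.000, 45.500, 144.000°)
step 4: Δleader=(25.000, -24.000, -23.000°), disengaged; cmd=(0,0,0) → follower holds at (-16.000, 45.500, 144.000°)
step 5: Δleader=(-22.000, -8.000, 29.000°), engaged; cmd=(-45.000, -10.000, 87.000°) → follower=(-61.000, 35.500, 231.000°)

43.000 50.000 -18.000
0.000 70.000 111.000
33.000 81.000 231.000
-16.000 45.500 144.000
-16.000 45.500 144.000
-61.000 35.500 231.000


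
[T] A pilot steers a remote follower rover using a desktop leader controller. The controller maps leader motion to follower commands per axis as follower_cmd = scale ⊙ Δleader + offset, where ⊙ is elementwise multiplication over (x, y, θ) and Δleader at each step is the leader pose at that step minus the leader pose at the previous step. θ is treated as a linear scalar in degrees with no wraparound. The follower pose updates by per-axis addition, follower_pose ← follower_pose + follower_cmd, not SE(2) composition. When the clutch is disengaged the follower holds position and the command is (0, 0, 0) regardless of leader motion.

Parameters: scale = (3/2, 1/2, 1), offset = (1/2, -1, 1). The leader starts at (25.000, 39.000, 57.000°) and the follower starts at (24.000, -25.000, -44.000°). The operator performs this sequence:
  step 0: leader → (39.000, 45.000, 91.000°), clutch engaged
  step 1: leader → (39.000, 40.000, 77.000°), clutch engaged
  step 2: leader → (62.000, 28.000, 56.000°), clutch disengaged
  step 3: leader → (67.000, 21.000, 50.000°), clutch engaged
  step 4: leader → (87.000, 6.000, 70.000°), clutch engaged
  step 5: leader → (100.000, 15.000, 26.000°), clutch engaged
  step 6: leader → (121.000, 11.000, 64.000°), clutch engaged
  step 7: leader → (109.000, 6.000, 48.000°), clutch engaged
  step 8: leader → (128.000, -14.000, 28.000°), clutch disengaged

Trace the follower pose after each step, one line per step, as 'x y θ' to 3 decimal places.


step 0: Δleader=(14.000, 6.000, 34.000°), engaged; cmd=(21.500, 2.000, 35.000°) → follower=(45.500, -23.000, -9.000°)
step 1: Δleader=(0.000, -5.000, -14.000°), engaged; cmd=(0.500, -3.500, -13.000°) → follower=(46.000, -26.500, -22.000°)
step 2: Δleader=(23.000, -12.000, -21.000°), disengaged; cmd=(0,0,0) → follower holds at (46.000, -26.500, -22.000°)
step 3: Δleader=(5.000, -7.000, -6.000°), engaged; cmd=(8.000, -4.500, -5.000°) → follower=(54.000, -31.000, -27.000°)
step 4: Δleader=(20.000, -15.000, 20.000°), engaged; cmd=(30.500, -8.500, 21.000°) → follower=(84.500, -39.500, -6.000°)
step 5: Δleader=(13.000, 9.000, -44.000°), engaged; cmd=(20.000, 3.500, -43.000°) → follower=(104.500, -36.000, -49.000°)
step 6: Δleader=(21.000, -4.000, 38.000°), engaged; cmd=(32.000, -3.000, 39.000°) → follower=(136.500, -39.000, -10.000°)
step 7: Δleader=(-12.000, -5.000, -16.000°), engaged; cmd=(-17.500, -3.500, -15.000°) → follower=(119.000, -42.500, -25.000°)
step 8: Δleader=(19.000, -20.000, -20.000°), disengaged; cmd=(0,0,0) → follower holds at (119.000, -42.500, -25.000°)

45.500 -23.000 -9.000
46.000 -26.500 -22.000
46.000 -26.500 -22.000
54.000 -31.000 -27.000
84.500 -39.500 -6.000
104.500 -36.000 -49.000
136.500 -39.000 -10.000
119.000 -42.500 -25.000
119.000 -42.500 -25.000


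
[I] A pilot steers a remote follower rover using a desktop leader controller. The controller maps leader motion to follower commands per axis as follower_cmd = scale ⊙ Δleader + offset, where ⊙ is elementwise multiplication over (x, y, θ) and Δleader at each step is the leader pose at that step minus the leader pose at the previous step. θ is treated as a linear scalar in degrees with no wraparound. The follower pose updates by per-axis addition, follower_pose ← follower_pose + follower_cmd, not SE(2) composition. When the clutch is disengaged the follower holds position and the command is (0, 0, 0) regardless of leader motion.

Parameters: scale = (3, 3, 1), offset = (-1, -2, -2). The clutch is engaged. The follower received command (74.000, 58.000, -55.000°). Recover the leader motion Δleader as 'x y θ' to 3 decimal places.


25.000 20.000 -53.000

axis x: (74.000 − -1) / (3) = 25.000
axis y: (58.000 − -2) / (3) = 20.000
axis θ: (-55.000 − -2) / (1) = -53.000


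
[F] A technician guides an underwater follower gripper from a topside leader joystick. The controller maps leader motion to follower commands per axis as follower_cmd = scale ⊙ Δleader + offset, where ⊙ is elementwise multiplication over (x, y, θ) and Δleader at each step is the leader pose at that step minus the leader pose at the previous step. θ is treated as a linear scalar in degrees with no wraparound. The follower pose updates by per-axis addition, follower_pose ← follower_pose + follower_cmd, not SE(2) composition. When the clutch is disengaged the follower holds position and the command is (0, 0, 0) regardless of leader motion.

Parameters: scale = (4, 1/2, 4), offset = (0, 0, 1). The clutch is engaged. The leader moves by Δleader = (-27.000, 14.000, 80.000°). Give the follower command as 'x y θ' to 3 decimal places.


-108.000 7.000 321.000

axis x: 4·-27.000 + 0 = -108.000
axis y: 1/2·14.000 + 0 = 7.000
axis θ: 4·80.000 + 1 = 321.000


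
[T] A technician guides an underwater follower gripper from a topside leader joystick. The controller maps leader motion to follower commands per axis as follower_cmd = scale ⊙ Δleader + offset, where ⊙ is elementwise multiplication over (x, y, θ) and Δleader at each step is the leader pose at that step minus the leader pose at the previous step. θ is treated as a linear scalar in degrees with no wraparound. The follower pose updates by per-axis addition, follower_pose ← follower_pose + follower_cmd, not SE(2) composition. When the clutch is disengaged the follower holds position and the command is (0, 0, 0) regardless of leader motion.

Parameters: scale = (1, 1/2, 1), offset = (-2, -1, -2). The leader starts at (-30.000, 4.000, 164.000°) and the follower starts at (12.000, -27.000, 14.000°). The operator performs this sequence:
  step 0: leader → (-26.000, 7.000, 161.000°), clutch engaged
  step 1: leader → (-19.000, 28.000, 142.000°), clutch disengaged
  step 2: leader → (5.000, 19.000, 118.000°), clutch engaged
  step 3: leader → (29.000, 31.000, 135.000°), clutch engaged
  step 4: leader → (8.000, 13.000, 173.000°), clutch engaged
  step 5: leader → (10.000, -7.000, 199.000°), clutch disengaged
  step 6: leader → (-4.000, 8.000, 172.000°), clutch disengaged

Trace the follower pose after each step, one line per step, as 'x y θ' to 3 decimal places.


14.000 -26.500 9.000
14.000 -26.500 9.000
36.000 -32.000 -17.000
58.000 -27.000 -2.000
35.000 -37.000 34.000
35.000 -37.000 34.000
35.000 -37.000 34.000

step 0: Δleader=(4.000, 3.000, -3.000°), engaged; cmd=(2.000, 0.500, -5.000°) → follower=(14.000, -26.500, 9.000°)
step 1: Δleader=(7.000, 21.000, -19.000°), disengaged; cmd=(0,0,0) → follower holds at (14.000, -26.500, 9.000°)
step 2: Δleader=(24.000, -9.000, -24.000°), engaged; cmd=(22.000, -5.500, -26.000°) → follower=(36.000, -32.000, -17.000°)
step 3: Δleader=(24.000, 12.000, 17.000°), engaged; cmd=(22.000, 5.000, 15.000°) → follower=(58.000, -27.000, -2.000°)
step 4: Δleader=(-21.000, -18.000, 38.000°), engaged; cmd=(-23.000, -10.000, 36.000°) → follower=(35.000, -37.000, 34.000°)
step 5: Δleader=(2.000, -20.000, 26.000°), disengaged; cmd=(0,0,0) → follower holds at (35.000, -37.000, 34.000°)
step 6: Δleader=(-14.000, 15.000, -27.000°), disengaged; cmd=(0,0,0) → follower holds at (35.000, -37.000, 34.000°)
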